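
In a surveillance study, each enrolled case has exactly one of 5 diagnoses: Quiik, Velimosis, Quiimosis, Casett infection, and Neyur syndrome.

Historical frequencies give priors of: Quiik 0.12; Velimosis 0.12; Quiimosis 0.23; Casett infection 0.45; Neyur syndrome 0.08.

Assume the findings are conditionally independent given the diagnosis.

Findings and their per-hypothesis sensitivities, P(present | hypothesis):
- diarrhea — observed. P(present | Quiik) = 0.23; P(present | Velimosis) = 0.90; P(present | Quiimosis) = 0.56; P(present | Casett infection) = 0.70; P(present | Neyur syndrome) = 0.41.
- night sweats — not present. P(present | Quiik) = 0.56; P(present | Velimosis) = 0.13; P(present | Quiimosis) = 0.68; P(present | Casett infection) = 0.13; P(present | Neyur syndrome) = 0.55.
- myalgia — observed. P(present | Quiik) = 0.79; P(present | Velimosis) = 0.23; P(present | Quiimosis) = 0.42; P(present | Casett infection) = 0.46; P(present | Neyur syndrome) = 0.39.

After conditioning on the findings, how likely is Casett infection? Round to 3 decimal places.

0.699

By Bayes' rule with conditional independence, the unnormalized weight for each hypothesis is prior × ∏ likelihoods (using 1 − P(present | H) for each absent finding):
  Quiik: 0.12 × 0.23 × (1 − 0.56) × 0.79 = 0.0095938
  Velimosis: 0.12 × 0.90 × (1 − 0.13) × 0.23 = 0.021611
  Quiimosis: 0.23 × 0.56 × (1 − 0.68) × 0.42 = 0.017311
  Casett infection: 0.45 × 0.70 × (1 − 0.13) × 0.46 = 0.12606
  Neyur syndrome: 0.08 × 0.41 × (1 − 0.55) × 0.39 = 0.0057564
Normalizing constant Z = 0.0095938 + 0.021611 + 0.017311 + 0.12606 + 0.0057564 = 0.18033.
P(Casett infection | evidence) = 0.12606 / 0.18033 ≈ 0.699.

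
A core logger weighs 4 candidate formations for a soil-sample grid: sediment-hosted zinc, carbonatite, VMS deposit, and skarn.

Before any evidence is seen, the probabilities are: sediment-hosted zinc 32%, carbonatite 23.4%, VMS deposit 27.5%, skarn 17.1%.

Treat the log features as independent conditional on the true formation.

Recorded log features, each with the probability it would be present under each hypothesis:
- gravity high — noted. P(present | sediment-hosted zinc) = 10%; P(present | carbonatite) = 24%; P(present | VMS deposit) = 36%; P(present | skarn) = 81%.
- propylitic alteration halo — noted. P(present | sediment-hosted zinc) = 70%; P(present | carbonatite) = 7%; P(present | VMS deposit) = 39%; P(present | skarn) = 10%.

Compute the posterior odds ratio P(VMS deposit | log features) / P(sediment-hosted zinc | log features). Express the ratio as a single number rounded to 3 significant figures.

Posterior odds equal prior odds times the likelihood ratio; only the two competing hypotheses matter.
  VMS deposit: 0.275 × 0.36 × 0.39 = 0.03861
  sediment-hosted zinc: 0.320 × 0.10 × 0.70 = 0.0224
Odds(VMS deposit : sediment-hosted zinc) = 0.03861 / 0.0224 ≈ 1.72.

1.72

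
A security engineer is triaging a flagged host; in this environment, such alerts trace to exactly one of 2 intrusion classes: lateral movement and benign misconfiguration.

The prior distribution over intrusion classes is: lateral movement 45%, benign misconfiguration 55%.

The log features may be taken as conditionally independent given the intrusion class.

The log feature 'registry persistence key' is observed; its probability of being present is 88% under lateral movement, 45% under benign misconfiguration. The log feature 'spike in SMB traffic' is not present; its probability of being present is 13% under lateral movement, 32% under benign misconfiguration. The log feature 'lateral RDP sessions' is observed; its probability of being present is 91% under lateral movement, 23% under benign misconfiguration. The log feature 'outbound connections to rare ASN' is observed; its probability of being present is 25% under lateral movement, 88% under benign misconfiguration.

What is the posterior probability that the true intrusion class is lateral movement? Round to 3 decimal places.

By Bayes' rule with conditional independence, the unnormalized weight for each hypothesis is prior × ∏ likelihoods (using 1 − P(present | H) for each absent log feature):
  lateral movement: 0.45 × 0.88 × (1 − 0.13) × 0.91 × 0.25 = 0.078378
  benign misconfiguration: 0.55 × 0.45 × (1 − 0.32) × 0.23 × 0.88 = 0.034064
The unnormalized weights sum to 0.11244.
P(lateral movement | evidence) = 0.078378 / 0.11244 ≈ 0.697.

0.697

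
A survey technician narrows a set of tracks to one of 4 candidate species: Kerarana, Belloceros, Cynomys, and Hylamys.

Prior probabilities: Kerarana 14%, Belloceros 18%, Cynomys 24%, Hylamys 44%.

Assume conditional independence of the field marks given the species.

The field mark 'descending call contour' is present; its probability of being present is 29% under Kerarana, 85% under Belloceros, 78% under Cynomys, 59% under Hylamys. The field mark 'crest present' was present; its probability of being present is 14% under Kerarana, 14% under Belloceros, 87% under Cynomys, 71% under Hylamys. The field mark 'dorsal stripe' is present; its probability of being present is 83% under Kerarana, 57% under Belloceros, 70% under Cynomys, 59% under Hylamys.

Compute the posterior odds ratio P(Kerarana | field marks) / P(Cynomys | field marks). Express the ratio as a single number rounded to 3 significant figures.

Unnormalized posterior weight (prior times the field mark likelihoods) for each of the two hypotheses:
  Kerarana: 0.14 × 0.29 × 0.14 × 0.83 = 0.0047177
  Cynomys: 0.24 × 0.78 × 0.87 × 0.70 = 0.114
Odds(Kerarana : Cynomys) = 0.0047177 / 0.114 ≈ 0.0414.

0.0414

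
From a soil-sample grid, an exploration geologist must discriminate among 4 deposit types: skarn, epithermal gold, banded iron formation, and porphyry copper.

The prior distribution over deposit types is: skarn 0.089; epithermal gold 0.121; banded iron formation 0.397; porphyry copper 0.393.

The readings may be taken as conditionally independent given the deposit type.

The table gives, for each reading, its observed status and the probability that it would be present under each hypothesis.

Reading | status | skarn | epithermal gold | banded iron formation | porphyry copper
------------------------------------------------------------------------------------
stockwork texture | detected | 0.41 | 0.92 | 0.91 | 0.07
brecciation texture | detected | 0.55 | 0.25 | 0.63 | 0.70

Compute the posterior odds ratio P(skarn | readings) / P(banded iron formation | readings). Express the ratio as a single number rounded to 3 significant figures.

0.0882

Unnormalized posterior weight (prior times the reading likelihoods) for each of the two hypotheses:
  skarn: 0.089 × 0.41 × 0.55 = 0.020069
  banded iron formation: 0.397 × 0.91 × 0.63 = 0.2276
Odds(skarn : banded iron formation) = 0.020069 / 0.2276 ≈ 0.0882.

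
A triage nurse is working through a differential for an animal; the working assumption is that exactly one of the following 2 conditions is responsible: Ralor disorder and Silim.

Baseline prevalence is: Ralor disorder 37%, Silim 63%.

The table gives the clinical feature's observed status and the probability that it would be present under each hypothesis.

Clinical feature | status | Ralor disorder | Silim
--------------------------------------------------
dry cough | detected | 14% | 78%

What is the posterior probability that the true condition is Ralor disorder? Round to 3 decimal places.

For each hypothesis, the unnormalized posterior weight is prior × likelihood:
  Ralor disorder: 0.370 × 0.14 = 0.0518
  Silim: 0.630 × 0.78 = 0.4914
Marginal likelihood of the evidence = 0.5432.
P(Ralor disorder | evidence) = 0.0518 / 0.5432 ≈ 0.095.

0.095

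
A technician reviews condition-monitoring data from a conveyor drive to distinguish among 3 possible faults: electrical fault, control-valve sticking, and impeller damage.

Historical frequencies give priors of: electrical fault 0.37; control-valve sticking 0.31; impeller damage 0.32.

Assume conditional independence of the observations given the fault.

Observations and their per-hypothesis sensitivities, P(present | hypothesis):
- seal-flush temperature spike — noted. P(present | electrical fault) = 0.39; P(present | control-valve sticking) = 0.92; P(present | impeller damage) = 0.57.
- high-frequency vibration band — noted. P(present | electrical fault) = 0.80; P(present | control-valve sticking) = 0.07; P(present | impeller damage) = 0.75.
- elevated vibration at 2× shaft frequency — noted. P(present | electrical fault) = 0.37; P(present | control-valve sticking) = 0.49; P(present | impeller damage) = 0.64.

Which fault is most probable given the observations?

impeller damage

For each hypothesis, the unnormalized posterior weight is prior × product of the observation likelihoods:
  electrical fault: 0.37 × 0.39 × 0.80 × 0.37 = 0.042713
  control-valve sticking: 0.31 × 0.92 × 0.07 × 0.49 = 0.0097824
  impeller damage: 0.32 × 0.57 × 0.75 × 0.64 = 0.087552
Marginal likelihood of the evidence = 0.14005.
P(electrical fault | evidence) ≈ 0.042713 / 0.14005 ≈ 0.305
P(control-valve sticking | evidence) ≈ 0.0097824 / 0.14005 ≈ 0.070
P(impeller damage | evidence) ≈ 0.087552 / 0.14005 ≈ 0.625
The largest is 0.625, so impeller damage is most probable.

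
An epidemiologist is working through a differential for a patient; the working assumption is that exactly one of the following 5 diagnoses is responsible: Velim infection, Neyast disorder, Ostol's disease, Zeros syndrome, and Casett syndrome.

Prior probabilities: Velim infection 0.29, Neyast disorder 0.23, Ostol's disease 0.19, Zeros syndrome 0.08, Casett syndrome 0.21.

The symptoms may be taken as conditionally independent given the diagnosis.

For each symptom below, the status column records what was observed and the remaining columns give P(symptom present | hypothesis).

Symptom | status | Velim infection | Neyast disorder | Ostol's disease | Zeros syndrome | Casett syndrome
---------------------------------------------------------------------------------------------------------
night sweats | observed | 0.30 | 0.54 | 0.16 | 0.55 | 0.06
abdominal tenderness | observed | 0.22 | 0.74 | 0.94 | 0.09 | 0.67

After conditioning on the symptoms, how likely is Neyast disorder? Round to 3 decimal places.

0.605

For each hypothesis, the unnormalized posterior weight is prior × product of the symptom likelihoods:
  Velim infection: 0.29 × 0.30 × 0.22 = 0.01914
  Neyast disorder: 0.23 × 0.54 × 0.74 = 0.091908
  Ostol's disease: 0.19 × 0.16 × 0.94 = 0.028576
  Zeros syndrome: 0.08 × 0.55 × 0.09 = 0.00396
  Casett syndrome: 0.21 × 0.06 × 0.67 = 0.008442
The unnormalized weights sum to 0.15203.
P(Neyast disorder | evidence) = 0.091908 / 0.15203 ≈ 0.605.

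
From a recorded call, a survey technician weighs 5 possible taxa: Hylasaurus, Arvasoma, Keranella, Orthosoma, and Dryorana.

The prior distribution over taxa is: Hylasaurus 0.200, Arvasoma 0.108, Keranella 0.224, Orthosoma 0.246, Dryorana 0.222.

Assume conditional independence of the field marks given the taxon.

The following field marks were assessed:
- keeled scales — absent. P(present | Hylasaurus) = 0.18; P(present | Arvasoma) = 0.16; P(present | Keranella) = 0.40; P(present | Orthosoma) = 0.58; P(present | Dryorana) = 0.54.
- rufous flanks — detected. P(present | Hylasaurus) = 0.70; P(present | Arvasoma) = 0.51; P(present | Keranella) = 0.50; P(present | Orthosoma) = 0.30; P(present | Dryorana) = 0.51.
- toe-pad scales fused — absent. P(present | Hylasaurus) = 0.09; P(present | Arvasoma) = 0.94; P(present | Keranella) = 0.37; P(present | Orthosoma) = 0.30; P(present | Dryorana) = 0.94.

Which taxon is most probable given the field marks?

For each hypothesis, the unnormalized posterior weight is prior × product of the field mark likelihoods (using 1 − P(present | H) for each absent field mark):
  Hylasaurus: 0.200 × (1 − 0.18) × 0.70 × (1 − 0.09) = 0.10447
  Arvasoma: 0.108 × (1 − 0.16) × 0.51 × (1 − 0.94) = 0.002776
  Keranella: 0.224 × (1 − 0.40) × 0.50 × (1 − 0.37) = 0.042336
  Orthosoma: 0.246 × (1 − 0.58) × 0.30 × (1 − 0.30) = 0.021697
  Dryorana: 0.222 × (1 − 0.54) × 0.51 × (1 − 0.94) = 0.0031249
The unnormalized weights sum to 0.1744.
P(Hylasaurus | evidence) ≈ 0.10447 / 0.1744 ≈ 0.599
P(Arvasoma | evidence) ≈ 0.002776 / 0.1744 ≈ 0.016
P(Keranella | evidence) ≈ 0.042336 / 0.1744 ≈ 0.243
P(Orthosoma | evidence) ≈ 0.021697 / 0.1744 ≈ 0.124
P(Dryorana | evidence) ≈ 0.0031249 / 0.1744 ≈ 0.018
The largest is 0.599, so Hylasaurus is most probable.

Hylasaurus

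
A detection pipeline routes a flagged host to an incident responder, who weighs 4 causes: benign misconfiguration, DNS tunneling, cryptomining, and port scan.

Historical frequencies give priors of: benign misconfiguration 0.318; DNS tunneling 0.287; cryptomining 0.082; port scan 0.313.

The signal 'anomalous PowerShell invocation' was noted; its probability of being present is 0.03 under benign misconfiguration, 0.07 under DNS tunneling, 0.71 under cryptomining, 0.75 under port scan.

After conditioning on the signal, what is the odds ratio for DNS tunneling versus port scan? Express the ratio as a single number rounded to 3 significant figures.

0.0856

Posterior odds equal prior odds times the likelihood ratio; only the two competing hypotheses matter.
  DNS tunneling: 0.287 × 0.07 = 0.02009
  port scan: 0.313 × 0.75 = 0.23475
Odds(DNS tunneling : port scan) = 0.02009 / 0.23475 ≈ 0.0856.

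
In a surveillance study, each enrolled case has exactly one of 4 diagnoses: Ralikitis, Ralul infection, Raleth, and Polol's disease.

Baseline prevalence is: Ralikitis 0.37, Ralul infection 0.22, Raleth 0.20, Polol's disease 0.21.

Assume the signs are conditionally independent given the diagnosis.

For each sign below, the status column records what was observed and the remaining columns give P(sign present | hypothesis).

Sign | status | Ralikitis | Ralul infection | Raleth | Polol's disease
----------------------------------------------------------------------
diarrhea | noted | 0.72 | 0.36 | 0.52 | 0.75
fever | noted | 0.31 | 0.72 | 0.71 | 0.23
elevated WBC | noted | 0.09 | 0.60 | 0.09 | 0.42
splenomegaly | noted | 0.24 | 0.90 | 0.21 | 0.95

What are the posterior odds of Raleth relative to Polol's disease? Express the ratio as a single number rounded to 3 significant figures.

Posterior odds equal prior odds times the likelihood ratio; only the two competing hypotheses matter.
  Raleth: 0.20 × 0.52 × 0.71 × 0.09 × 0.21 = 0.0013956
  Polol's disease: 0.21 × 0.75 × 0.23 × 0.42 × 0.95 = 0.014454
Posterior odds = 0.0013956 / 0.014454 ≈ 0.0966.

0.0966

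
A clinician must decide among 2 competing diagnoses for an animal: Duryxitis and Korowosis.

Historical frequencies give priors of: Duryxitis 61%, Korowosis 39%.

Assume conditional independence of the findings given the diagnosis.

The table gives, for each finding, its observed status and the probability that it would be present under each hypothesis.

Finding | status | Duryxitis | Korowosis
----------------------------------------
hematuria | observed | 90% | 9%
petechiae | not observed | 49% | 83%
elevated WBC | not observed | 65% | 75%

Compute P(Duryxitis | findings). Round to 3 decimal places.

0.985

For each hypothesis, the unnormalized posterior weight is prior × product of the finding likelihoods (using 1 − P(present | H) for each absent finding):
  Duryxitis: 0.61 × 0.90 × (1 − 0.49) × (1 − 0.65) = 0.097997
  Korowosis: 0.39 × 0.09 × (1 − 0.83) × (1 − 0.75) = 0.0014918
Normalizing constant Z = 0.097997 + 0.0014918 = 0.099488.
P(Duryxitis | evidence) = 0.097997 / 0.099488 ≈ 0.985.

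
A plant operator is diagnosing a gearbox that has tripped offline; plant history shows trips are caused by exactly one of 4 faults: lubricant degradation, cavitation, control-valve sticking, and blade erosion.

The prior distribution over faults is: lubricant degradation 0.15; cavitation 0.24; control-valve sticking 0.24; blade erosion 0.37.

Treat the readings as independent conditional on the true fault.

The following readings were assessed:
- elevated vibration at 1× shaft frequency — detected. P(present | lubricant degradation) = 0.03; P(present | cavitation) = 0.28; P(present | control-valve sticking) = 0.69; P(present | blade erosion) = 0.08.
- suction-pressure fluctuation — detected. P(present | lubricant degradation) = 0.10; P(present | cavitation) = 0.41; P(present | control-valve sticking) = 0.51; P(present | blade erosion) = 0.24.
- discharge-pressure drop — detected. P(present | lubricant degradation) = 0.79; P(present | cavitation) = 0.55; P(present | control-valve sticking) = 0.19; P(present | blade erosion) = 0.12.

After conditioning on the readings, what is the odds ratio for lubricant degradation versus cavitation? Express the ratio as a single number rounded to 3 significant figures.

0.0235

Unnormalized posterior weight (prior times the reading likelihoods) for each of the two hypotheses:
  lubricant degradation: 0.15 × 0.03 × 0.10 × 0.79 = 0.0003555
  cavitation: 0.24 × 0.28 × 0.41 × 0.55 = 0.015154
Odds(lubricant degradation : cavitation) = 0.0003555 / 0.015154 ≈ 0.0235.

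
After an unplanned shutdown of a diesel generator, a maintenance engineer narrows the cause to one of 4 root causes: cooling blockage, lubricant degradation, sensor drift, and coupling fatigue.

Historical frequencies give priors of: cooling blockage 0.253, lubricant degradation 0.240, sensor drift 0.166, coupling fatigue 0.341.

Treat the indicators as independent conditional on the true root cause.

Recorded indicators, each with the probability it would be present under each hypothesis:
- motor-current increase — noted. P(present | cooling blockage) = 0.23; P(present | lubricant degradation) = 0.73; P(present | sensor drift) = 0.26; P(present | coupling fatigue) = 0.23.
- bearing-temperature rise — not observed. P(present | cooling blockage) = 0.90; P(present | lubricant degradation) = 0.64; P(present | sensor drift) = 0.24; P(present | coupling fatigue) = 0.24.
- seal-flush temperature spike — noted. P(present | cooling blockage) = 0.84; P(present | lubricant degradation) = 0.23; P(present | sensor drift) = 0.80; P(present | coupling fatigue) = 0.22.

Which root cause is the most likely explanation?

sensor drift

By Bayes' rule with conditional independence, the unnormalized weight for each hypothesis is prior × ∏ likelihoods (using 1 − P(present | H) for each absent indicator):
  cooling blockage: 0.253 × 0.23 × (1 − 0.90) × 0.84 = 0.004888
  lubricant degradation: 0.240 × 0.73 × (1 − 0.64) × 0.23 = 0.014507
  sensor drift: 0.166 × 0.26 × (1 − 0.24) × 0.80 = 0.026241
  coupling fatigue: 0.341 × 0.23 × (1 − 0.24) × 0.22 = 0.013113
Normalizing constant Z = 0.004888 + 0.014507 + 0.026241 + 0.013113 = 0.058749.
P(cooling blockage | evidence) ≈ 0.004888 / 0.058749 ≈ 0.083
P(lubricant degradation | evidence) ≈ 0.014507 / 0.058749 ≈ 0.247
P(sensor drift | evidence) ≈ 0.026241 / 0.058749 ≈ 0.447
P(coupling fatigue | evidence) ≈ 0.013113 / 0.058749 ≈ 0.223
The largest is 0.447, so sensor drift is most probable.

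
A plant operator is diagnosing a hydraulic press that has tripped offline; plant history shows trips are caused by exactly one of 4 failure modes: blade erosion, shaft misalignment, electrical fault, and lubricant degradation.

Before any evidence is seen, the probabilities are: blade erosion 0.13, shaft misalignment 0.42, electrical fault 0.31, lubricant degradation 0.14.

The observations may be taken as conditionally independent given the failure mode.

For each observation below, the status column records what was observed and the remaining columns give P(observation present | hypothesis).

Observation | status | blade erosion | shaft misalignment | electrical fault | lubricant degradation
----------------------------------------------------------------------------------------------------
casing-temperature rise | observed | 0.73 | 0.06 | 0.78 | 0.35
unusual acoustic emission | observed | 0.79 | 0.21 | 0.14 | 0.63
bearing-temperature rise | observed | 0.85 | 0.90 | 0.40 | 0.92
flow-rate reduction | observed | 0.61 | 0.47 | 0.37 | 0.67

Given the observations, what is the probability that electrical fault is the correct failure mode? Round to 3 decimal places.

0.077

Multiply each prior by the joint likelihood of the evidence pattern:
  blade erosion: 0.13 × 0.73 × 0.79 × 0.85 × 0.61 = 0.038872
  shaft misalignment: 0.42 × 0.06 × 0.21 × 0.90 × 0.47 = 0.0022385
  electrical fault: 0.31 × 0.78 × 0.14 × 0.40 × 0.37 = 0.0050101
  lubricant degradation: 0.14 × 0.35 × 0.63 × 0.92 × 0.67 = 0.019028
Marginal likelihood of the evidence = 0.065149.
P(electrical fault | evidence) = 0.0050101 / 0.065149 ≈ 0.077.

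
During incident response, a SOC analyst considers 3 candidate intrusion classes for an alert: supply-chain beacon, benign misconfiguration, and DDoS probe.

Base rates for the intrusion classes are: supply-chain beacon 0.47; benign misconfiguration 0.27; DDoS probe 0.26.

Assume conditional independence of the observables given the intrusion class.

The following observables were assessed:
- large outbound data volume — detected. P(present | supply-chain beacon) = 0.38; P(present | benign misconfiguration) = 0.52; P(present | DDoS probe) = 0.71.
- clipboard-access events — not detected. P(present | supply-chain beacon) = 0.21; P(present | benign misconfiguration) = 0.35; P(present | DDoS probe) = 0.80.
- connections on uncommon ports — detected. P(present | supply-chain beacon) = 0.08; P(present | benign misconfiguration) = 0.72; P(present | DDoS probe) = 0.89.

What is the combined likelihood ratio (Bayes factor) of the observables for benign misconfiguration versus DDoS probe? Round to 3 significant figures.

1.93

The Bayes factor is the ratio of the joint likelihoods of the observable pattern under the two hypotheses (using 1 − P(present | H) for each absent observable).
  benign misconfiguration: 0.52 × (1 − 0.35) × 0.72 = 0.24336
  DDoS probe: 0.71 × (1 − 0.80) × 0.89 = 0.12638
Bayes factor = 0.24336 / 0.12638 ≈ 1.93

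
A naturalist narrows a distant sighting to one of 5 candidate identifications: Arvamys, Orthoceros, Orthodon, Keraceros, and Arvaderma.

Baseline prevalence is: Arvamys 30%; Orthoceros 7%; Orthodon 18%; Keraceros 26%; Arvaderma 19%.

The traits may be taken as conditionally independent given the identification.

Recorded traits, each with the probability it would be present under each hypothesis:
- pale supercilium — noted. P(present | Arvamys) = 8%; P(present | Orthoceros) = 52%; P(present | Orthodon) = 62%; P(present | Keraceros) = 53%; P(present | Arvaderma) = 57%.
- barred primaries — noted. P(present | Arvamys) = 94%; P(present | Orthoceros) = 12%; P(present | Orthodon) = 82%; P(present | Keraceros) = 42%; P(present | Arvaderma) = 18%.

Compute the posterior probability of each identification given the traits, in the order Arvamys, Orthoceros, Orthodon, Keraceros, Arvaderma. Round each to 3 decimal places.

Multiply each prior by the joint likelihood of the trait pattern:
  Arvamys: 0.30 × 0.08 × 0.94 = 0.02256
  Orthoceros: 0.07 × 0.52 × 0.12 = 0.004368
  Orthodon: 0.18 × 0.62 × 0.82 = 0.091512
  Keraceros: 0.26 × 0.53 × 0.42 = 0.057876
  Arvaderma: 0.19 × 0.57 × 0.18 = 0.019494
Marginal likelihood of the evidence = 0.19581.
P(Arvamys | evidence) = 0.02256 / 0.19581 ≈ 0.115
P(Orthoceros | evidence) = 0.004368 / 0.19581 ≈ 0.022
P(Orthodon | evidence) = 0.091512 / 0.19581 ≈ 0.467
P(Keraceros | evidence) = 0.057876 / 0.19581 ≈ 0.296
P(Arvaderma | evidence) = 0.019494 / 0.19581 ≈ 0.100

0.115, 0.022, 0.467, 0.296, 0.100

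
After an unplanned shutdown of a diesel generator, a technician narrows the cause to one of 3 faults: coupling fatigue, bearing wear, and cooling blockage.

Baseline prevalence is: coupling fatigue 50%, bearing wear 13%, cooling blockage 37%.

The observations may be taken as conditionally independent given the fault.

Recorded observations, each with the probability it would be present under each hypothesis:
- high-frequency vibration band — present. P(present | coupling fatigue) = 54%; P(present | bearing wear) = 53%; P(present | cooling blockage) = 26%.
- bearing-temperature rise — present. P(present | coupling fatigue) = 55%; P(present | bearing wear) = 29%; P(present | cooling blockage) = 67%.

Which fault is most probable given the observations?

By Bayes' rule with conditional independence, the unnormalized weight for each hypothesis is prior × ∏ likelihoods:
  coupling fatigue: 0.50 × 0.54 × 0.55 = 0.1485
  bearing wear: 0.13 × 0.53 × 0.29 = 0.019981
  cooling blockage: 0.37 × 0.26 × 0.67 = 0.064454
The unnormalized weights sum to 0.23294.
P(coupling fatigue | evidence) ≈ 0.1485 / 0.23294 ≈ 0.638
P(bearing wear | evidence) ≈ 0.019981 / 0.23294 ≈ 0.086
P(cooling blockage | evidence) ≈ 0.064454 / 0.23294 ≈ 0.277
The largest is 0.638, so coupling fatigue is most probable.

coupling fatigue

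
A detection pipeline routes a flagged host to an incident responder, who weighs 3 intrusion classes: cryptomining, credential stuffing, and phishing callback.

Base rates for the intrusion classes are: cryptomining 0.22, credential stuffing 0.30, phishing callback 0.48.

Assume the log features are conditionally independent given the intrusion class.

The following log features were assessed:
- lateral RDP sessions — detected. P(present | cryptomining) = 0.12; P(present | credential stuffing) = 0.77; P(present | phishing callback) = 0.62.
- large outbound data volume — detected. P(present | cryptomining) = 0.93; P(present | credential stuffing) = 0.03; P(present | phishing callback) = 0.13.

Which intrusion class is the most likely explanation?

For each hypothesis, the unnormalized posterior weight is prior × product of the log feature likelihoods:
  cryptomining: 0.22 × 0.12 × 0.93 = 0.024552
  credential stuffing: 0.30 × 0.77 × 0.03 = 0.00693
  phishing callback: 0.48 × 0.62 × 0.13 = 0.038688
Normalizing constant Z = 0.024552 + 0.00693 + 0.038688 = 0.07017.
P(cryptomining | evidence) ≈ 0.024552 / 0.07017 ≈ 0.350
P(credential stuffing | evidence) ≈ 0.00693 / 0.07017 ≈ 0.099
P(phishing callback | evidence) ≈ 0.038688 / 0.07017 ≈ 0.551
The largest is 0.551, so phishing callback is most probable.

phishing callback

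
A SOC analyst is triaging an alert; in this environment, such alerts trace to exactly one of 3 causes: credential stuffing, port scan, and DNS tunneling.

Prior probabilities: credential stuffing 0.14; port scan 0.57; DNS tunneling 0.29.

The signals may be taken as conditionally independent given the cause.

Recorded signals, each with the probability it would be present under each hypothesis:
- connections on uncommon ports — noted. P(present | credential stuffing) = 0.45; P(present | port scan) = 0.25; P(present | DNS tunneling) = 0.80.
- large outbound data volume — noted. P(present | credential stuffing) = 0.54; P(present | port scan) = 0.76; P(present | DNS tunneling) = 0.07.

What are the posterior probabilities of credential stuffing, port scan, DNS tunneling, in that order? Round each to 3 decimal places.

Multiply each prior by the joint likelihood of the signal pattern:
  credential stuffing: 0.14 × 0.45 × 0.54 = 0.03402
  port scan: 0.57 × 0.25 × 0.76 = 0.1083
  DNS tunneling: 0.29 × 0.80 × 0.07 = 0.01624
Marginal likelihood of the evidence = 0.15856.
P(credential stuffing | evidence) = 0.03402 / 0.15856 ≈ 0.215
P(port scan | evidence) = 0.1083 / 0.15856 ≈ 0.683
P(DNS tunneling | evidence) = 0.01624 / 0.15856 ≈ 0.102

0.215, 0.683, 0.102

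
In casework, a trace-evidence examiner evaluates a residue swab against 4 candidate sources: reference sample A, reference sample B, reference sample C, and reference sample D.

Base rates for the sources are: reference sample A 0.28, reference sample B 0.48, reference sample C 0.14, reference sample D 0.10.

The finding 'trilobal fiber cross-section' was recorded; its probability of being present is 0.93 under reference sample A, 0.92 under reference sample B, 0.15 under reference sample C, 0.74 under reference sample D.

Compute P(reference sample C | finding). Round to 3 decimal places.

0.026

Multiply each prior by the likelihood of the finding:
  reference sample A: 0.28 × 0.93 = 0.2604
  reference sample B: 0.48 × 0.92 = 0.4416
  reference sample C: 0.14 × 0.15 = 0.021
  reference sample D: 0.10 × 0.74 = 0.074
Normalizing constant Z = 0.2604 + 0.4416 + 0.021 + 0.074 = 0.797.
P(reference sample C | evidence) = 0.021 / 0.797 ≈ 0.026.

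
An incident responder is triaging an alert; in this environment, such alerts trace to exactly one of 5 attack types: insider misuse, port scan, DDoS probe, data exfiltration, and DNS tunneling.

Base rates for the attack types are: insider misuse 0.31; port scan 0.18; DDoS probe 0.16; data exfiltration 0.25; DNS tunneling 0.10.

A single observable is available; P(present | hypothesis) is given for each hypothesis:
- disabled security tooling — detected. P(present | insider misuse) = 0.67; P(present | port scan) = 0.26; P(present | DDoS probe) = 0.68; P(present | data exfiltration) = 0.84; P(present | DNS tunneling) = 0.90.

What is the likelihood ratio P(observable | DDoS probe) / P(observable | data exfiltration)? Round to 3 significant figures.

The Bayes factor is the ratio of the two likelihoods.
  DDoS probe: 0.68
  data exfiltration: 0.84
Bayes factor = 0.68 / 0.84 ≈ 0.810

0.810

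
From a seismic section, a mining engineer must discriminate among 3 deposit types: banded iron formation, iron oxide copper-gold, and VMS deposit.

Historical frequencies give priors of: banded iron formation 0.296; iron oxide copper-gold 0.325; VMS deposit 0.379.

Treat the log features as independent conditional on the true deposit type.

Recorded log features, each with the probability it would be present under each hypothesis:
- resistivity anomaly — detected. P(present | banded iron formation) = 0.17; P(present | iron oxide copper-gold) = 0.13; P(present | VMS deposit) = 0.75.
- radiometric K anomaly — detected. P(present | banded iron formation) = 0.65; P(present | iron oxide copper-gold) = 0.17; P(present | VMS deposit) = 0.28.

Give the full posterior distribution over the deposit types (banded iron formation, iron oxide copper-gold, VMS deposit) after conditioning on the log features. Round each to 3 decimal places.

0.274, 0.060, 0.666

By Bayes' rule with conditional independence, the unnormalized weight for each hypothesis is prior × ∏ likelihoods:
  banded iron formation: 0.296 × 0.17 × 0.65 = 0.032708
  iron oxide copper-gold: 0.325 × 0.13 × 0.17 = 0.0071825
  VMS deposit: 0.379 × 0.75 × 0.28 = 0.07959
The unnormalized weights sum to 0.11948.
P(banded iron formation | evidence) = 0.032708 / 0.11948 ≈ 0.274
P(iron oxide copper-gold | evidence) = 0.0071825 / 0.11948 ≈ 0.060
P(VMS deposit | evidence) = 0.07959 / 0.11948 ≈ 0.666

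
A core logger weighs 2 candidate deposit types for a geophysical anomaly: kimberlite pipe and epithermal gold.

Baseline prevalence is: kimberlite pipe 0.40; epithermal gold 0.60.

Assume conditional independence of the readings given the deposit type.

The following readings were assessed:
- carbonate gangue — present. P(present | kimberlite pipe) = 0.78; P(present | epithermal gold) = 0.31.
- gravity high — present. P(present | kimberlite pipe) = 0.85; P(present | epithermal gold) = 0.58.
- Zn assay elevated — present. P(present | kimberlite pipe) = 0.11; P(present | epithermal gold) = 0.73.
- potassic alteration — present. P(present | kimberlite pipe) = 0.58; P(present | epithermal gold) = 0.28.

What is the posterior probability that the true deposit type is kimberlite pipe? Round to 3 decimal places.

0.434

Multiply each prior by the joint likelihood of the reading pattern:
  kimberlite pipe: 0.40 × 0.78 × 0.85 × 0.11 × 0.58 = 0.01692
  epithermal gold: 0.60 × 0.31 × 0.58 × 0.73 × 0.28 = 0.022051
The unnormalized weights sum to 0.03897.
P(kimberlite pipe | evidence) = 0.01692 / 0.03897 ≈ 0.434.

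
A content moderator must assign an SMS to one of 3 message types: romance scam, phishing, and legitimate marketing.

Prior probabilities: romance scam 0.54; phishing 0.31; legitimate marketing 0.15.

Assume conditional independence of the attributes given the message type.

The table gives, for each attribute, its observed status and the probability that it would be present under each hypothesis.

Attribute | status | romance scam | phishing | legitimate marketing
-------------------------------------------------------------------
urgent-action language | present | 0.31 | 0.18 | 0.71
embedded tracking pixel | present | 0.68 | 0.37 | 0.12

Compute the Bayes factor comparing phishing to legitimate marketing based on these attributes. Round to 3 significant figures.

Joint likelihood of the attribute pattern under each hypothesis:
  phishing: 0.18 × 0.37 = 0.0666
  legitimate marketing: 0.71 × 0.12 = 0.0852
Bayes factor = 0.0666 / 0.0852 ≈ 0.782

0.782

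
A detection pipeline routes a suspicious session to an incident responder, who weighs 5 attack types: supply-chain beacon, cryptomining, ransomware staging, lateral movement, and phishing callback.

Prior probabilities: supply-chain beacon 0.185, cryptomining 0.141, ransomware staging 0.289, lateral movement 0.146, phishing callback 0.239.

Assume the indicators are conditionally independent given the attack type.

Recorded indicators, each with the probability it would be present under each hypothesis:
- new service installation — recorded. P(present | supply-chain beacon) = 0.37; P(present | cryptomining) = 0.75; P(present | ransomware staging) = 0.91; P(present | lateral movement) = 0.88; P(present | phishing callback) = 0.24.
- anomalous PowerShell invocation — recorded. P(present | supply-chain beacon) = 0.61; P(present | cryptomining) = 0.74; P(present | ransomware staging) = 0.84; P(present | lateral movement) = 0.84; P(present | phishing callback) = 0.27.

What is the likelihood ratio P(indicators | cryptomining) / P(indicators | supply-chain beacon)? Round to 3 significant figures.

2.46

The Bayes factor is the ratio of the joint likelihoods of the indicator pattern under the two hypotheses.
  cryptomining: 0.75 × 0.74 = 0.555
  supply-chain beacon: 0.37 × 0.61 = 0.2257
Bayes factor = 0.555 / 0.2257 ≈ 2.46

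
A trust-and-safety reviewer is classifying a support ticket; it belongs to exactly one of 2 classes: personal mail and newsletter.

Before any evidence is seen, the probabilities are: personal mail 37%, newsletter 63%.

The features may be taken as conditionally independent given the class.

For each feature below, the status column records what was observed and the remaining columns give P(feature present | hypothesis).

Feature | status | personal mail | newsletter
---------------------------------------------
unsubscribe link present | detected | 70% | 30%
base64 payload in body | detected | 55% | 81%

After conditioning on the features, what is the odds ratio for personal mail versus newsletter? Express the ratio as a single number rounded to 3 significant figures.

Posterior odds equal prior odds times the likelihood ratio; only the two competing hypotheses matter.
  personal mail: 0.37 × 0.70 × 0.55 = 0.14245
  newsletter: 0.63 × 0.30 × 0.81 = 0.15309
Posterior odds = 0.14245 / 0.15309 ≈ 0.930.

0.930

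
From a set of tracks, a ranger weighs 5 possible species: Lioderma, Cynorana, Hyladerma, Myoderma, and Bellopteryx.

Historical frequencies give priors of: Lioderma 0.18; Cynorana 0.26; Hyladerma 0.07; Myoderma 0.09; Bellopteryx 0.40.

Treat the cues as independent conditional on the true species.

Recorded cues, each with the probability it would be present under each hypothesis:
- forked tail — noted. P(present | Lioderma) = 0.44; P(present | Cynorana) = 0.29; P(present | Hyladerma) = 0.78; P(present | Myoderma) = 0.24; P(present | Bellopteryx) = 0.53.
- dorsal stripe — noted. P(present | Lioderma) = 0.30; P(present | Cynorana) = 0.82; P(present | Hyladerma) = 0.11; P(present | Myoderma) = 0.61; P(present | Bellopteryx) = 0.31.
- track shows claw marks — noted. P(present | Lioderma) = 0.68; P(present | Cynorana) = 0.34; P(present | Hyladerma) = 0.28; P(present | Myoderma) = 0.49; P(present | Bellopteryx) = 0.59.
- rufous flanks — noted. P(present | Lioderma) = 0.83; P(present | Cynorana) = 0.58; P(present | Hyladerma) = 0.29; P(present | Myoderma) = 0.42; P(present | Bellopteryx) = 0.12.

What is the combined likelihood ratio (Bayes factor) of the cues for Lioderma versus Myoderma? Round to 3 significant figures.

2.47

Joint likelihood of the cue pattern under each hypothesis:
  Lioderma: 0.44 × 0.30 × 0.68 × 0.83 = 0.074501
  Myoderma: 0.24 × 0.61 × 0.49 × 0.42 = 0.030129
Bayes factor = 0.074501 / 0.030129 ≈ 2.47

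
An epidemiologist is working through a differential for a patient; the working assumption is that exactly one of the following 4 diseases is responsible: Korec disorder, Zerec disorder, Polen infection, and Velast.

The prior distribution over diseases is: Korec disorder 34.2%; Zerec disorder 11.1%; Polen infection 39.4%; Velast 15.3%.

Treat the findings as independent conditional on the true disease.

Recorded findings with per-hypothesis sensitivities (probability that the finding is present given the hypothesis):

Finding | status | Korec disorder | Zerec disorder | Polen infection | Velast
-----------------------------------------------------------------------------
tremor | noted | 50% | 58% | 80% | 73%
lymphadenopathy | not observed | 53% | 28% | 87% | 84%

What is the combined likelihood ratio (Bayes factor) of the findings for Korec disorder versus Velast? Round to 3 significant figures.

2.01

Take the product of per-finding likelihoods under each hypothesis (using 1 − P(present | H) for each absent finding), then divide.
  Korec disorder: 0.50 × (1 − 0.53) = 0.235
  Velast: 0.73 × (1 − 0.84) = 0.1168
Bayes factor = 0.235 / 0.1168 ≈ 2.01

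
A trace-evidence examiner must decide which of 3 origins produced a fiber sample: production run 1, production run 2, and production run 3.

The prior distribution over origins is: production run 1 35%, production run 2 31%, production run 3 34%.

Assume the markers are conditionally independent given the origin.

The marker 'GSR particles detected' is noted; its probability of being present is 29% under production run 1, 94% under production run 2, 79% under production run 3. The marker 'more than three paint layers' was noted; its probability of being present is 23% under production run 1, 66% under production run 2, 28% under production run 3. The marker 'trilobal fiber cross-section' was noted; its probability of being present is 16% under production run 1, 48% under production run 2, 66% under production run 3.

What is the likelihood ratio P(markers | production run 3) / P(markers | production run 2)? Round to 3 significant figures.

Take the product of per-marker likelihoods under each hypothesis, then divide.
  production run 3: 0.79 × 0.28 × 0.66 = 0.14599
  production run 2: 0.94 × 0.66 × 0.48 = 0.29779
Bayes factor = 0.14599 / 0.29779 ≈ 0.490

0.490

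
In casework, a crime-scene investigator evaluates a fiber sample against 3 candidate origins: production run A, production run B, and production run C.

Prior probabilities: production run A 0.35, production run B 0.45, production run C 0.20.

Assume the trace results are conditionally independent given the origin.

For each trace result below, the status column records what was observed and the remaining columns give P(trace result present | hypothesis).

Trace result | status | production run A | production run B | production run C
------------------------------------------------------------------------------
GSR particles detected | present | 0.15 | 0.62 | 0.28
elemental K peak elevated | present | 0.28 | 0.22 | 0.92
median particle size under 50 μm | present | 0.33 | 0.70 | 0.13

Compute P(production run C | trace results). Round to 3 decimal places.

By Bayes' rule with conditional independence, the unnormalized weight for each hypothesis is prior × ∏ likelihoods:
  production run A: 0.35 × 0.15 × 0.28 × 0.33 = 0.004851
  production run B: 0.45 × 0.62 × 0.22 × 0.70 = 0.042966
  production run C: 0.20 × 0.28 × 0.92 × 0.13 = 0.0066976
Normalizing constant Z = 0.004851 + 0.042966 + 0.0066976 = 0.054515.
P(production run C | evidence) = 0.0066976 / 0.054515 ≈ 0.123.

0.123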